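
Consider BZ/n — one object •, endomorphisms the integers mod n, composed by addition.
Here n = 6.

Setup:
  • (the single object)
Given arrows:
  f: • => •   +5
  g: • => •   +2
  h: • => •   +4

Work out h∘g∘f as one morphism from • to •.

  0 +5≡5 +2≡1 +4≡5  (mod 6)
composite: +5

Answer: +5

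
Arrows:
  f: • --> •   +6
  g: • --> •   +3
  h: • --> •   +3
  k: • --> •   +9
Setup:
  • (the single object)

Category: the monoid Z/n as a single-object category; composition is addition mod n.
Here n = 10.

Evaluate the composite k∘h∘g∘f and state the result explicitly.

  0 +6≡6 +3≡9 +3≡2 +9≡1  (mod 10)
result: +1

Answer: +1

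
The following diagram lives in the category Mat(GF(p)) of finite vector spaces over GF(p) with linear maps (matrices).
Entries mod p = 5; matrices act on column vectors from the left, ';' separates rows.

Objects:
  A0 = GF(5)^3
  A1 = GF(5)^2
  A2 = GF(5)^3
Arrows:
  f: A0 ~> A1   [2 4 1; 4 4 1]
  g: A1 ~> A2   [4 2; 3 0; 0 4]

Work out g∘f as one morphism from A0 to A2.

  e0=⟨1,0,0⟩ f~>⟨2,4⟩ g~>⟨1,1,1⟩
  e1=⟨0,1,0⟩ f~>⟨4,4⟩ g~>⟨4,2,1⟩
  e2=⟨0,0,1⟩ f~>⟨1,1⟩ g~>⟨1,3,4⟩
⟦path⟧: [1 4 1; 1 2 3; 1 1 4]

Answer: [1 4 1; 1 2 3; 1 1 4]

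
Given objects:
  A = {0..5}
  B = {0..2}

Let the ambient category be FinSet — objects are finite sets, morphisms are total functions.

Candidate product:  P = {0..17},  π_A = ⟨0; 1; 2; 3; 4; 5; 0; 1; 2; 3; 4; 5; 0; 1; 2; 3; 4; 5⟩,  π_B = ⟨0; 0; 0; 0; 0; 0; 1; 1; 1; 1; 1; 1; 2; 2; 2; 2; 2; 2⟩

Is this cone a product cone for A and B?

|A|·|B| = 6·3 = 18;  |P| = 18
Check the pairing map k ↦ (π_A(k), π_B(k)):
  0 : (0,0)
  1 : (1,0)
  2 : (2,0)
  3 : (3,0)
  4 : (4,0)
  5 : (5,0)
  6 : (0,1)
  7 : (1,1)
  8 : (2,1)
  9 : (3,1)
  10 : (4,1)
  11 : (5,1)
  12 : (0,2)
  13 : (1,2)
  14 : (2,2)
  15 : (3,2)
  16 : (4,2)
  17 : (5,2)
distinct pairs in image: 18 / 18 needed
  → bijection onto A×B; projections well-typed.

Answer: VALID PRODUCT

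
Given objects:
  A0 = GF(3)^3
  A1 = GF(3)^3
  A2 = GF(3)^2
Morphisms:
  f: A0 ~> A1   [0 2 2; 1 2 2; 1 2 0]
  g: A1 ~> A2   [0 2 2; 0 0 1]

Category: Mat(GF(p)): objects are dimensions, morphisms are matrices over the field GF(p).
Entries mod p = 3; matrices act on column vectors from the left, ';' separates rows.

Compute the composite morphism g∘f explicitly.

  e0=⟨1,0,0⟩ f~>⟨0,1,1⟩ g~>⟨1,1⟩
  e1=⟨0,1,0⟩ f~>⟨2,2,2⟩ g~>⟨2,2⟩
  e2=⟨0,0,1⟩ f~>⟨2,2,0⟩ g~>⟨1,0⟩
result: [1 2 1; 1 2 0]

Answer: [1 2 1; 1 2 0]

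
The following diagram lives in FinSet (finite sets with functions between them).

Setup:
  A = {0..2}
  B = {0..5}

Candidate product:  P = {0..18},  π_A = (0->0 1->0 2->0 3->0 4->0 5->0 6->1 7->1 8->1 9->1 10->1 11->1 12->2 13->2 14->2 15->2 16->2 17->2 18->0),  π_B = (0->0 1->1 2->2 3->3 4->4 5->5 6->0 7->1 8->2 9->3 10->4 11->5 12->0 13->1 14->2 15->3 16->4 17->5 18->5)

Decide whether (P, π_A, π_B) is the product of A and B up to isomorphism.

|A|·|B| = 3·6 = 18;  |P| = 19
  → cardinalities differ; no bijection possible.

Answer: NOT A VALID PRODUCT — |P|=19 ≠ |A|·|B|=18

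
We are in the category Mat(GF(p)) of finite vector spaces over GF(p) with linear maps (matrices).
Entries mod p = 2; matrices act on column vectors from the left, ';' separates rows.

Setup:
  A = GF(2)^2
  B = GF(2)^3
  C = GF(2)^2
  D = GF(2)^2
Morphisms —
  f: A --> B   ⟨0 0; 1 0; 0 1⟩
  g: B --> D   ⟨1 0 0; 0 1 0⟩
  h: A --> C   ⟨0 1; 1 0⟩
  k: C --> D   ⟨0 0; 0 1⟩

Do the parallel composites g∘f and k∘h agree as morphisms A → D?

Along f;g (path 1):
  e0=[1,0] f-->[0,1,0] g-->[0,1]
  e1=[0,1] f-->[0,0,1] g-->[0,0]
  result₁ = ⟨0 0; 1 0⟩
Along h;k (path 2):
  e0=[1,0] h-->[0,1] k-->[0,1]
  e1=[0,1] h-->[1,0] k-->[0,0]
  result₂ = ⟨0 0; 1 0⟩
Equal? YES — commutes

Answer: COMMUTES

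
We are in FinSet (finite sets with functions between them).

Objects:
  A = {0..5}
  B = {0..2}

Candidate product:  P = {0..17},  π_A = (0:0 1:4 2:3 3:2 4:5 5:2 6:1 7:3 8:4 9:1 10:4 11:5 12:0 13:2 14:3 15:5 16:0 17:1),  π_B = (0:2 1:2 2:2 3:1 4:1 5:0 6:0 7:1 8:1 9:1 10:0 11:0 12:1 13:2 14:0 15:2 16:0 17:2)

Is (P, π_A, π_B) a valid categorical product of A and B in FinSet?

Answer: VALID PRODUCT

Derivation:
|A|·|B| = 6·3 = 18;  |P| = 18
Check the pairing map k ↦ (π_A(k), π_B(k)):
  0 : (0,2)
  1 : (4,2)
  2 : (3,2)
  3 : (2,1)
  4 : (5,1)
  5 : (2,0)
  6 : (1,0)
  7 : (3,1)
  8 : (4,1)
  9 : (1,1)
  10 : (4,0)
  11 : (5,0)
  12 : (0,1)
  13 : (2,2)
  14 : (3,0)
  15 : (5,2)
  16 : (0,0)
  17 : (1,2)
distinct pairs in image: 18 / 18 needed
  → bijection onto A×B; projections well-typed.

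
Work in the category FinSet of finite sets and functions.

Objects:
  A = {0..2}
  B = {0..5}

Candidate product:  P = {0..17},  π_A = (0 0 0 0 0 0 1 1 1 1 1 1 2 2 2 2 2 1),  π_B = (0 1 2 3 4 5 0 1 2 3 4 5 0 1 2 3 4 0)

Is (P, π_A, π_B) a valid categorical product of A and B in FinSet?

|A|·|B| = 3·6 = 18;  |P| = 18
Check the pairing map k ↦ (π_A(k), π_B(k)):
  0 : (0,0)
  1 : (0,1)
  2 : (0,2)
  3 : (0,3)
  4 : (0,4)
  5 : (0,5)
  6 : (1,0)
  7 : (1,1)
  8 : (1,2)
  9 : (1,3)
  10 : (1,4)
  11 : (1,5)
  12 : (2,0)
  13 : (2,1)
  14 : (2,2)
  15 : (2,3)
  16 : (2,4)
  17 : (1,0)  ✗ repeats pair of k=6
distinct pairs in image: 17 / 18 needed
  → (1,0) hit at k=6 and k=17

Answer: NOT A VALID PRODUCT — duplicate pair at indices 6,17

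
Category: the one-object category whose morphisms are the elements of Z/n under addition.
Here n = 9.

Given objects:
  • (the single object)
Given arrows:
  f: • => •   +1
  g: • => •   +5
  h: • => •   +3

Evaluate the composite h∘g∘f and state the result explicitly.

Answer: +0

Derivation:
  0 +1≡1 +5≡6 +3≡0  (mod 9)
composite: +0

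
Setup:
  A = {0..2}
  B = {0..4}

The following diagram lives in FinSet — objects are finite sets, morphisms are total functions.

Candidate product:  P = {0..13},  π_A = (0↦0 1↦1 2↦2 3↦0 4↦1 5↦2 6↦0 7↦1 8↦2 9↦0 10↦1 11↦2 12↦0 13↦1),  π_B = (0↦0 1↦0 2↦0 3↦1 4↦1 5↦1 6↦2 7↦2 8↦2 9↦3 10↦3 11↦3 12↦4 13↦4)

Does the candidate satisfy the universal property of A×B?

Answer: NOT A VALID PRODUCT — |P|=14 ≠ |A|·|B|=15

Derivation:
|A|·|B| = 3·5 = 15;  |P| = 14
  → cardinalities differ; no bijection possible.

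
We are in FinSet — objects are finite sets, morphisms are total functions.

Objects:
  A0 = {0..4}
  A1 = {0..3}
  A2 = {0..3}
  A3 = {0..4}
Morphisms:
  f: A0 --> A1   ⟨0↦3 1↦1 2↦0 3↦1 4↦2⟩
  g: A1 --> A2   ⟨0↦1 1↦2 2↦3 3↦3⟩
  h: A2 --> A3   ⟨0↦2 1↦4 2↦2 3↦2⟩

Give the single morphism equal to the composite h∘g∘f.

Answer: ⟨0↦2 1↦2 2↦4 3↦2 4↦2⟩

Trace:
  0 f-->3 g-->3 h-->2
  1 f-->1 g-->2 h-->2
  2 f-->0 g-->1 h-->4
  3 f-->1 g-->2 h-->2
  4 f-->2 g-->3 h-->2
result: ⟨0↦2 1↦2 2↦4 3↦2 4↦2⟩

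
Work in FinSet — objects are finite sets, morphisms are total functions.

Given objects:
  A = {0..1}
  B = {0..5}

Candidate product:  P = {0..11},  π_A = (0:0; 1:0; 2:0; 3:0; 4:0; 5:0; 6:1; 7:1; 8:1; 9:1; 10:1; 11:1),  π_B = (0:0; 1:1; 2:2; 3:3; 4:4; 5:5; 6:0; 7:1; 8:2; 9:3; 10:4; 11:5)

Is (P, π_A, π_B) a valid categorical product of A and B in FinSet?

|A|·|B| = 2·6 = 12;  |P| = 12
Check the pairing map k ↦ (π_A(k), π_B(k)):
  0 : (0,0)
  1 : (0,1)
  2 : (0,2)
  3 : (0,3)
  4 : (0,4)
  5 : (0,5)
  6 : (1,0)
  7 : (1,1)
  8 : (1,2)
  9 : (1,3)
  10 : (1,4)
  11 : (1,5)
distinct pairs in image: 12 / 12 needed
  → bijection onto A×B; projections well-typed.

Answer: VALID PRODUCT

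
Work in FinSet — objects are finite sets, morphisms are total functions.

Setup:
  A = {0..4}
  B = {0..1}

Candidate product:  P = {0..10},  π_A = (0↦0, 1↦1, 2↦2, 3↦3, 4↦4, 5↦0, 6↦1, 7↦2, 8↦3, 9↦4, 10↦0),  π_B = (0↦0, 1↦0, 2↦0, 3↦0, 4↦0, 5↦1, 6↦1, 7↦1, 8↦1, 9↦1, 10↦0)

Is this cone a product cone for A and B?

|A|·|B| = 5·2 = 10;  |P| = 11
  → cardinalities differ; no bijection possible.

Answer: NOT A VALID PRODUCT — |P|=11 ≠ |A|·|B|=10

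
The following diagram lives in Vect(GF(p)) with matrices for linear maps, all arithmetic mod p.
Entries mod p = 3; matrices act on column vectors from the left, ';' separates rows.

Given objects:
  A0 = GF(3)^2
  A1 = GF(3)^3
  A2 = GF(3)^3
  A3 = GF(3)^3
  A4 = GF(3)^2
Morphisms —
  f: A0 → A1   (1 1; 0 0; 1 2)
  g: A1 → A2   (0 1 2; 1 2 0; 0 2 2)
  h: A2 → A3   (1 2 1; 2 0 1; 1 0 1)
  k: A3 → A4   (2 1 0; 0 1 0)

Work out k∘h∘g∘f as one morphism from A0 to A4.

Answer: (0 2; 0 0)

Work:
  e0=(1,0) f→(1,0,1) g→(2,1,2) h→(0,0,1) k→(0,0)
  e1=(0,1) f→(1,0,2) g→(1,1,1) h→(1,0,2) k→(2,0)
composite: (0 2; 0 0)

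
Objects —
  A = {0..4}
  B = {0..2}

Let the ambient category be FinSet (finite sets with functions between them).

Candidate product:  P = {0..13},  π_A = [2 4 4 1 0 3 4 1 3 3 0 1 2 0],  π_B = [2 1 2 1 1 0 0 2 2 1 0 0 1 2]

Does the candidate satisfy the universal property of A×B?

Answer: NOT A VALID PRODUCT — |P|=14 ≠ |A|·|B|=15

Work:
|A|·|B| = 5·3 = 15;  |P| = 14
  → cardinalities differ; no bijection possible.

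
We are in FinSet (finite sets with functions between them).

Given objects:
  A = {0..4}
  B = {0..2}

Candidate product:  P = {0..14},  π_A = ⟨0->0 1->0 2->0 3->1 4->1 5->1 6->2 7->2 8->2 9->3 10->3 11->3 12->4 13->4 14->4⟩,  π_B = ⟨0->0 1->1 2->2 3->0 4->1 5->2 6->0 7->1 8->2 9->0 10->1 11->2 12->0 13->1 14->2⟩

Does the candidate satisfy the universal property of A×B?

|A|·|B| = 5·3 = 15;  |P| = 15
Check the pairing map k ↦ (π_A(k), π_B(k)):
  0 -> (0,0)
  1 -> (0,1)
  2 -> (0,2)
  3 -> (1,0)
  4 -> (1,1)
  5 -> (1,2)
  6 -> (2,0)
  7 -> (2,1)
  8 -> (2,2)
  9 -> (3,0)
  10 -> (3,1)
  11 -> (3,2)
  12 -> (4,0)
  13 -> (4,1)
  14 -> (4,2)
distinct pairs in image: 15 / 15 needed
  → bijection onto A×B; projections well-typed.

Answer: VALID PRODUCT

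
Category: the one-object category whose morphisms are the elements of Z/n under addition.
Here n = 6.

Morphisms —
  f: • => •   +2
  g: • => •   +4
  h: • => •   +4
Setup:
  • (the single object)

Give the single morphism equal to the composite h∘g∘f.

  0 +2≡2 +4≡0 +4≡4  (mod 6)
result: +4

Answer: +4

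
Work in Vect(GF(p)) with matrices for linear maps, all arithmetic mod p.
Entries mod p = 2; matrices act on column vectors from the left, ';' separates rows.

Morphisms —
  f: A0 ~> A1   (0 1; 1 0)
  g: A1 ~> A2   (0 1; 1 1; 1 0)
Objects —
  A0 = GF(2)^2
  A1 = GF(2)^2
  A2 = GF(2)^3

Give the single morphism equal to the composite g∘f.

Answer: (1 0; 1 1; 0 1)

Trace:
  e0=⟨1,0⟩ f~>⟨0,1⟩ g~>⟨1,1,0⟩
  e1=⟨0,1⟩ f~>⟨1,0⟩ g~>⟨0,1,1⟩
composite: (1 0; 1 1; 0 1)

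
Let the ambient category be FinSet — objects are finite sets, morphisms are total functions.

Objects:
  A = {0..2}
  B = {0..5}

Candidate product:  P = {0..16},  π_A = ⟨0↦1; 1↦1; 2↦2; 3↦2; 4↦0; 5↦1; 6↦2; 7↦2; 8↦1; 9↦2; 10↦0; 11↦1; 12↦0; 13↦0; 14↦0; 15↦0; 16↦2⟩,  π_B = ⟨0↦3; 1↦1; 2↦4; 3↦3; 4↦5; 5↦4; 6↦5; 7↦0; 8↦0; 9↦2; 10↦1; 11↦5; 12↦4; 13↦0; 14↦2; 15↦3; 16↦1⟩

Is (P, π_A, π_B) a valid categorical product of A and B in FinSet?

Answer: NOT A VALID PRODUCT — |P|=17 ≠ |A|·|B|=18

Work:
|A|·|B| = 3·6 = 18;  |P| = 17
  → cardinalities differ; no bijection possible.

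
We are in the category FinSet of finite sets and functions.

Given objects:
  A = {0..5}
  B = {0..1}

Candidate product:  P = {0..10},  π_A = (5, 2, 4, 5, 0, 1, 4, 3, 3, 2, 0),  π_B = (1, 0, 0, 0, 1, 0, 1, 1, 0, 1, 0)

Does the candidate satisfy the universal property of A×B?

Answer: NOT A VALID PRODUCT — |P|=11 ≠ |A|·|B|=12

Derivation:
|A|·|B| = 6·2 = 12;  |P| = 11
  → cardinalities differ; no bijection possible.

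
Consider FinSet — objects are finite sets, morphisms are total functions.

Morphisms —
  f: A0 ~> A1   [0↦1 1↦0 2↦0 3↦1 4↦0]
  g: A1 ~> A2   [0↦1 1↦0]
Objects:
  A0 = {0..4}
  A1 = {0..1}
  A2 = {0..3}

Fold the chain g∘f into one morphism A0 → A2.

  0 f~>1 g~>0
  1 f~>0 g~>1
  2 f~>0 g~>1
  3 f~>1 g~>0
  4 f~>0 g~>1
result: [0↦0 1↦1 2↦1 3↦0 4↦1]

Answer: [0↦0 1↦1 2↦1 3↦0 4↦1]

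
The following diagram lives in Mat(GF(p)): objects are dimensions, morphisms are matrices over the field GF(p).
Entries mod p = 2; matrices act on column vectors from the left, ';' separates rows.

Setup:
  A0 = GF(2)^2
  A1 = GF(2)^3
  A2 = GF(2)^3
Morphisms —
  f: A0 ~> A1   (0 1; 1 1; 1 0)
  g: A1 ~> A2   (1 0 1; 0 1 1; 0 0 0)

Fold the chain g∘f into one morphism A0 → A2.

  e0=[1,0] f~>[0,1,1] g~>[1,0,0]
  e1=[0,1] f~>[1,1,0] g~>[1,1,0]
⟦path⟧: (1 1; 0 1; 0 0)

Answer: (1 1; 0 1; 0 0)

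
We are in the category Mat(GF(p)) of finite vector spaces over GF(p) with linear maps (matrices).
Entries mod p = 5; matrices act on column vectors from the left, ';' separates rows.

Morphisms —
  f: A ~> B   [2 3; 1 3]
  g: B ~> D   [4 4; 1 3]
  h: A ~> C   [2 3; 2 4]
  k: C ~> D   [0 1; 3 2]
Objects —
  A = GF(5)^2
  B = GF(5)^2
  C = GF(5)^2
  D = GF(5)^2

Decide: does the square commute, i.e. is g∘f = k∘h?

Answer: COMMUTES

Work:
Along f;g (path 1):
  e0=[1,0] f~>[2,1] g~>[2,0]
  e1=[0,1] f~>[3,3] g~>[4,2]
  result₁ = [2 4; 0 2]
Along h;k (path 2):
  e0=[1,0] h~>[2,2] k~>[2,0]
  e1=[0,1] h~>[3,4] k~>[4,2]
  result₂ = [2 4; 0 2]
Equal? YES — commutes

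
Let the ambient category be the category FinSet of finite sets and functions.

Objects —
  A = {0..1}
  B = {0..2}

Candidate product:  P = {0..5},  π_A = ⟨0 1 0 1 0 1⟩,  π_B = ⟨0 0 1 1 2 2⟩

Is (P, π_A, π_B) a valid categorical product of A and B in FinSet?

Answer: VALID PRODUCT

Trace:
|A|·|B| = 2·3 = 6;  |P| = 6
Check the pairing map k ↦ (π_A(k), π_B(k)):
  0 -> (0,0)
  1 -> (1,0)
  2 -> (0,1)
  3 -> (1,1)
  4 -> (0,2)
  5 -> (1,2)
distinct pairs in image: 6 / 6 needed
  → bijection onto A×B; projections well-typed.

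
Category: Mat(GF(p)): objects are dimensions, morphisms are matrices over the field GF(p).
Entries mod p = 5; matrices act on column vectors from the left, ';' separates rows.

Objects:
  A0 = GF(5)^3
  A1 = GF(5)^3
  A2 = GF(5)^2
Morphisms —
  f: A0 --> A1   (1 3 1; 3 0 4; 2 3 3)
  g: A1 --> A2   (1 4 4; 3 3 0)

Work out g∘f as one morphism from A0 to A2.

Answer: (1 0 4; 2 4 0)

Derivation:
  e0=[1,0,0] f-->[1,3,2] g-->[1,2]
  e1=[0,1,0] f-->[3,0,3] g-->[0,4]
  e2=[0,0,1] f-->[1,4,3] g-->[4,0]
result: (1 0 4; 2 4 0)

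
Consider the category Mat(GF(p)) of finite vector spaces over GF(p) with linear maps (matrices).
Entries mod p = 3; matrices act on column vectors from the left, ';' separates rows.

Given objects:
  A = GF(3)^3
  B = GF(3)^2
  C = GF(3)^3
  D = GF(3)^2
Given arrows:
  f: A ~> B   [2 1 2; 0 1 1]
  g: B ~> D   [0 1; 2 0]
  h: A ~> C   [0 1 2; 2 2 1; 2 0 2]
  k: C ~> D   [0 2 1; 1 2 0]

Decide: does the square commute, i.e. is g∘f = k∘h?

Path 1 = f;g:
  e0=(1,0,0) f~>(2,0) g~>(0,1)
  e1=(0,1,0) f~>(1,1) g~>(1,2)
  e2=(0,0,1) f~>(2,1) g~>(1,1)
  result₁ = [0 1 1; 1 2 1]
Path 2 = h;k:
  e0=(1,0,0) h~>(0,2,2) k~>(0,1)
  e1=(0,1,0) h~>(1,2,0) k~>(1,2)
  e2=(0,0,1) h~>(2,1,2) k~>(1,1)
  result₂ = [0 1 1; 1 2 1]
Equal? equal; square commutes

Answer: COMMUTES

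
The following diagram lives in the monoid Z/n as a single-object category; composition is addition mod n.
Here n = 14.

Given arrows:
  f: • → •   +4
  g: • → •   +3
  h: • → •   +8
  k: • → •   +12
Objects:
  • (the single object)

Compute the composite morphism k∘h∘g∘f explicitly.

  0 +4≡4 +3≡7 +8≡1 +12≡13  (mod 14)
⟦path⟧: +13

Answer: +13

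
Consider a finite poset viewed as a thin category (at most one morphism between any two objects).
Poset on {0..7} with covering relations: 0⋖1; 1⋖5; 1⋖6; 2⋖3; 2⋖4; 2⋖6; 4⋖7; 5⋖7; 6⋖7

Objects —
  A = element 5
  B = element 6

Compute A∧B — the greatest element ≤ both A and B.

Answer: A∧B = 1

Trace:
{x : x⊑A ∧ x⊑B} = {0,1}  (A=5, B=6)
  0 ⊑ 1
  1 ⊑ 1
glb = 1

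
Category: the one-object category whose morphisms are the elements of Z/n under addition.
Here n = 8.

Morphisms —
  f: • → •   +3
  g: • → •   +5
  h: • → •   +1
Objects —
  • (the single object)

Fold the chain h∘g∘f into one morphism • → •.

  0 +3≡3 +5≡0 +1≡1  (mod 8)
result: +1

Answer: +1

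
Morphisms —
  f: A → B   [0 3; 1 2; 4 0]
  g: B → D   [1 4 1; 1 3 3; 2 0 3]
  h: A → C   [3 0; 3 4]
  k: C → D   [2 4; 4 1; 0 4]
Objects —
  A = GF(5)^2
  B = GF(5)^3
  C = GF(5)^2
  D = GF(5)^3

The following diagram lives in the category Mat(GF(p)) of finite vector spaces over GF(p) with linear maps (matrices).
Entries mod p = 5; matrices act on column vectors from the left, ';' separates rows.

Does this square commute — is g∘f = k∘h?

1) trace f;g:
  e0=(1,0) f→(0,1,4) g→(3,0,2)
  e1=(0,1) f→(3,2,0) g→(1,4,1)
  composite₁ = [3 1; 0 4; 2 1]
2) trace h;k:
  e0=(1,0) h→(3,3) k→(3,0,2)
  e1=(0,1) h→(0,4) k→(1,4,1)
  composite₂ = [3 1; 0 4; 2 1]
Equal? equal; square commutes

Answer: COMMUTES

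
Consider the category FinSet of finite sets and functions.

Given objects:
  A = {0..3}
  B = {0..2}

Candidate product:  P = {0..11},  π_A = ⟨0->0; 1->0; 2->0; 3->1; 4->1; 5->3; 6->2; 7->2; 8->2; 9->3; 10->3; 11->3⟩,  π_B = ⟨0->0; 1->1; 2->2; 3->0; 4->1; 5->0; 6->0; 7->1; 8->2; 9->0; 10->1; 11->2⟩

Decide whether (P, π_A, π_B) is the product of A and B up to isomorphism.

Answer: NOT A VALID PRODUCT — duplicate pair at indices 9,5

Trace:
|A|·|B| = 4·3 = 12;  |P| = 12
Check the pairing map k ↦ (π_A(k), π_B(k)):
  0 -> (0,0)
  1 -> (0,1)
  2 -> (0,2)
  3 -> (1,0)
  4 -> (1,1)
  5 -> (3,0)
  6 -> (2,0)
  7 -> (2,1)
  8 -> (2,2)
  9 -> (3,0)  ✗ repeats pair of k=5
  10 -> (3,1)
  11 -> (3,2)
distinct pairs in image: 11 / 12 needed
  → (3,0) hit at k=5 and k=9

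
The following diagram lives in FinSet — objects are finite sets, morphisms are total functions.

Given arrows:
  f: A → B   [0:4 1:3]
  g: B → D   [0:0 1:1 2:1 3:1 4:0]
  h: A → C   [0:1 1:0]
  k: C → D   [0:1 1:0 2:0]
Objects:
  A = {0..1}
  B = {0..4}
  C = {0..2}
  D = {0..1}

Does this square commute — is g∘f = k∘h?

Answer: COMMUTES

Trace:
Along f;g (path 1):
  0 f→4 g→0
  1 f→3 g→1
  ⟦path⟧₁ = [0:0 1:1]
Along h;k (path 2):
  0 h→1 k→0
  1 h→0 k→1
  ⟦path⟧₂ = [0:0 1:1]
Equal? equal; square commutes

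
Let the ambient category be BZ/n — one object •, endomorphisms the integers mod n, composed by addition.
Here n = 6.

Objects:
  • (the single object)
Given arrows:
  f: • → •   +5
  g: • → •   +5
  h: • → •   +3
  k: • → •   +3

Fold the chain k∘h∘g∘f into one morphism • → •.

Answer: +4

Trace:
  0 +5≡5 +5≡4 +3≡1 +3≡4  (mod 6)
⟦path⟧: +4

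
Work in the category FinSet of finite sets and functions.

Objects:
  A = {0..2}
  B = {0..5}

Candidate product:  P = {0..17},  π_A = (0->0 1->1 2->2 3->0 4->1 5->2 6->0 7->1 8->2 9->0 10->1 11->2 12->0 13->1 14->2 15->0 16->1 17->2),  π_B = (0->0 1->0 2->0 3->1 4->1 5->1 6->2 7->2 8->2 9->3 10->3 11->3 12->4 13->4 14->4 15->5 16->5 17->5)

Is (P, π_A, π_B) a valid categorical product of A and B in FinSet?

|A|·|B| = 3·6 = 18;  |P| = 18
Check the pairing map k ↦ (π_A(k), π_B(k)):
  0 -> (0,0)
  1 -> (1,0)
  2 -> (2,0)
  3 -> (0,1)
  4 -> (1,1)
  5 -> (2,1)
  6 -> (0,2)
  7 -> (1,2)
  8 -> (2,2)
  9 -> (0,3)
  10 -> (1,3)
  11 -> (2,3)
  12 -> (0,4)
  13 -> (1,4)
  14 -> (2,4)
  15 -> (0,5)
  16 -> (1,5)
  17 -> (2,5)
distinct pairs in image: 18 / 18 needed
  → bijection onto A×B; projections well-typed.

Answer: VALID PRODUCT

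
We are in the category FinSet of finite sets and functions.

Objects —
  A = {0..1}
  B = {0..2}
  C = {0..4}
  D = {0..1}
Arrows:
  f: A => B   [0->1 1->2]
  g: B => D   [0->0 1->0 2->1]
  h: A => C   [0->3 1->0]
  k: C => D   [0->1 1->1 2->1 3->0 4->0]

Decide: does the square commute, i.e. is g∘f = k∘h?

Answer: COMMUTES

Derivation:
Along f;g (path 1):
  0 f=>1 g=>0
  1 f=>2 g=>1
  ⟦path⟧₁ = [0->0 1->1]
Along h;k (path 2):
  0 h=>3 k=>0
  1 h=>0 k=>1
  ⟦path⟧₂ = [0->0 1->1]
Equal? same morphism ✓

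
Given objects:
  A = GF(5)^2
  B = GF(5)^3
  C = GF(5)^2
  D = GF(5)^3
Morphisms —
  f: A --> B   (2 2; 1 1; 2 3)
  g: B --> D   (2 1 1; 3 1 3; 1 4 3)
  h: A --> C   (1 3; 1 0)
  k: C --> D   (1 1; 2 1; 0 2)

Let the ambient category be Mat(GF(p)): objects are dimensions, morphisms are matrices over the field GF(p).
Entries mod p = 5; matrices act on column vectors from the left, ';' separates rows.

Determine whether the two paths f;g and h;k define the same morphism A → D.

Path 1 = f;g:
  e0=(1,0) f-->(2,1,2) g-->(2,3,2)
  e1=(0,1) f-->(2,1,3) g-->(3,1,0)
  ⟦path⟧₁ = (2 3; 3 1; 2 0)
Path 2 = h;k:
  e0=(1,0) h-->(1,1) k-->(2,3,2)
  e1=(0,1) h-->(3,0) k-->(3,1,0)
  ⟦path⟧₂ = (2 3; 3 1; 2 0)
Equal? equal; square commutes

Answer: COMMUTES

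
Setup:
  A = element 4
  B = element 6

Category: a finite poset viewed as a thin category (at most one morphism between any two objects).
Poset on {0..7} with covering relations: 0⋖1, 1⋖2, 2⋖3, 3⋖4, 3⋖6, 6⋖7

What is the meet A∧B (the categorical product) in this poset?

{x : x<=A ∧ x<=B} = {0,1,2,3}  (A=4, B=6)
  0 <= 3
  1 <= 3
  2 <= 3
  3 <= 3
glb = 3

Answer: A∧B = 3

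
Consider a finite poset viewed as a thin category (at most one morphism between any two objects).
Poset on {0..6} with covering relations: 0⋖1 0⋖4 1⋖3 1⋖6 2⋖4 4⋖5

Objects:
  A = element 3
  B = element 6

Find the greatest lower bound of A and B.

Common predecessors of 3,6: {0,1}
  0 ≤ 1
  1 ≤ 1
glb = 1

Answer: A∧B = 1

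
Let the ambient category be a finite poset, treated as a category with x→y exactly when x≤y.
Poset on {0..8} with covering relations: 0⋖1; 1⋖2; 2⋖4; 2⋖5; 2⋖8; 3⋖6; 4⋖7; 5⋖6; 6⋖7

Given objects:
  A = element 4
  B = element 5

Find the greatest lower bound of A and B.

Answer: A∧B = 2

Trace:
{x : x<=A ∧ x<=B} = {0,1,2}  (A=4, B=5)
  0 <= 2
  1 <= 2
  2 <= 2
glb = 2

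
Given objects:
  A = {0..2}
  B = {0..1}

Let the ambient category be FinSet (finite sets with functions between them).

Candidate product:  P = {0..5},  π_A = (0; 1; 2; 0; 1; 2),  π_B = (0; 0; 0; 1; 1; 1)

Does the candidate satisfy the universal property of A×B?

|A|·|B| = 3·2 = 6;  |P| = 6
Check the pairing map k ↦ (π_A(k), π_B(k)):
  0 -> (0,0)
  1 -> (1,0)
  2 -> (2,0)
  3 -> (0,1)
  4 -> (1,1)
  5 -> (2,1)
distinct pairs in image: 6 / 6 needed
  → bijection onto A×B; projections well-typed.

Answer: VALID PRODUCT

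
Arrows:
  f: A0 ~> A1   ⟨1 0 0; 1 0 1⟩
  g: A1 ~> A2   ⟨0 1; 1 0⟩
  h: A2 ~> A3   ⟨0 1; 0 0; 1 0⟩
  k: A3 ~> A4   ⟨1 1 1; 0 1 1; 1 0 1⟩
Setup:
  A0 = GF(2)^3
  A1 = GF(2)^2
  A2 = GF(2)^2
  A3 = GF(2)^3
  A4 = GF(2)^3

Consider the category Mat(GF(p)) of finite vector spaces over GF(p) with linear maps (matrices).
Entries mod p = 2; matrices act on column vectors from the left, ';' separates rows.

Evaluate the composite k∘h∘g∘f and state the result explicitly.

  e0=[1,0,0] f~>[1,1] g~>[1,1] h~>[1,0,1] k~>[0,1,0]
  e1=[0,1,0] f~>[0,0] g~>[0,0] h~>[0,0,0] k~>[0,0,0]
  e2=[0,0,1] f~>[0,1] g~>[1,0] h~>[0,0,1] k~>[1,1,1]
composite: ⟨0 0 1; 1 0 1; 0 0 1⟩

Answer: ⟨0 0 1; 1 0 1; 0 0 1⟩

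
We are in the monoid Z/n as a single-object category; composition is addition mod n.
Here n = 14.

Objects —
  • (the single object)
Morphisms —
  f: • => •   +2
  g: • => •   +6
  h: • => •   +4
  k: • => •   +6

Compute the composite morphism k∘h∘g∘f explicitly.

Answer: +4

Derivation:
  0 +2≡2 +6≡8 +4≡12 +6≡4  (mod 14)
⟦path⟧: +4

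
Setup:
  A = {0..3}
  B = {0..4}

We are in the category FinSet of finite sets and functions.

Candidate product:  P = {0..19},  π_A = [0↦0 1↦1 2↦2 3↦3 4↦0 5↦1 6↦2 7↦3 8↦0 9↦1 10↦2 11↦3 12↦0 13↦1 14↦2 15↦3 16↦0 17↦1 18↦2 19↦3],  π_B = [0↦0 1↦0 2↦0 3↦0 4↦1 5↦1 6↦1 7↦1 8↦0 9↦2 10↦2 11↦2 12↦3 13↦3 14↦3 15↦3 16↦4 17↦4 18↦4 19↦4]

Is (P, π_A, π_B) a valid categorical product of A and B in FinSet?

|A|·|B| = 4·5 = 20;  |P| = 20
Check the pairing map k ↦ (π_A(k), π_B(k)):
  0 ↦ (0,0)
  1 ↦ (1,0)
  2 ↦ (2,0)
  3 ↦ (3,0)
  4 ↦ (0,1)
  5 ↦ (1,1)
  6 ↦ (2,1)
  7 ↦ (3,1)
  8 ↦ (0,0)  ✗ repeats pair of k=0
  9 ↦ (1,2)
  10 ↦ (2,2)
  11 ↦ (3,2)
  12 ↦ (0,3)
  13 ↦ (1,3)
  14 ↦ (2,3)
  15 ↦ (3,3)
  16 ↦ (0,4)
  17 ↦ (1,4)
  18 ↦ (2,4)
  19 ↦ (3,4)
distinct pairs in image: 19 / 20 needed
  → (0,0) hit at k=0 and k=8

Answer: NOT A VALID PRODUCT — duplicate pair at indices 0,8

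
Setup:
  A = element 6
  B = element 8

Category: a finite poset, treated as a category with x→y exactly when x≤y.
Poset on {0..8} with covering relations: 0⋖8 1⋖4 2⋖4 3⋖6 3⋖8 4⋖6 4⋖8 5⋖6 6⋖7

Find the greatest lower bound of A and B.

Common predecessors of 6,8: {1,2,3,4}
  maximal lower bounds 3 and 4 are incomparable: neither 3<=4 nor 4<=3
→ no greatest lower bound exists

Answer: NO MEET EXISTS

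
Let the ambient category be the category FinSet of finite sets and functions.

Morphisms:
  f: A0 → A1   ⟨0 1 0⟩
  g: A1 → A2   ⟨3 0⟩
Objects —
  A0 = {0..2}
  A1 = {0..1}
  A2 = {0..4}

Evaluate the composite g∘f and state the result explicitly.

  0 f→0 g→3
  1 f→1 g→0
  2 f→0 g→3
⟦path⟧: ⟨3 0 3⟩

Answer: ⟨3 0 3⟩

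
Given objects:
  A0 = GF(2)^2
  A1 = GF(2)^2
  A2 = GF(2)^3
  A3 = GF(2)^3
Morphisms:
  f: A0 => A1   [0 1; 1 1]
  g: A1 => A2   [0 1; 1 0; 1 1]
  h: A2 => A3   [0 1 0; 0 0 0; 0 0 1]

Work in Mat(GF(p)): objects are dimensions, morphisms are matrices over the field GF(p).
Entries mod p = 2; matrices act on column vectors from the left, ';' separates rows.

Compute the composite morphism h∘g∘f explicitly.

  e0=[1,0] f=>[0,1] g=>[1,0,1] h=>[0,0,1]
  e1=[0,1] f=>[1,1] g=>[1,1,0] h=>[1,0,0]
result: [0 1; 0 0; 1 0]

Answer: [0 1; 0 0; 1 0]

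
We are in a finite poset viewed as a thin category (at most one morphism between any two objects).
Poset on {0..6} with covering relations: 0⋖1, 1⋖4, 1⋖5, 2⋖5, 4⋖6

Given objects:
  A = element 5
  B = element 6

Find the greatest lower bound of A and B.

Common predecessors of 5,6: {0,1}
  0 <= 1
  1 <= 1
glb = 1

Answer: A∧B = 1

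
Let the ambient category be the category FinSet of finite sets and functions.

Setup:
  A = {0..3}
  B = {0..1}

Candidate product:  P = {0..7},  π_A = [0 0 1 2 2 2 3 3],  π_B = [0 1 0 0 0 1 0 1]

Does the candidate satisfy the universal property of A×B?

Answer: NOT A VALID PRODUCT — duplicate pair at indices 4,3

Work:
|A|·|B| = 4·2 = 8;  |P| = 8
Check the pairing map k ↦ (π_A(k), π_B(k)):
  0 -> (0,0)
  1 -> (0,1)
  2 -> (1,0)
  3 -> (2,0)
  4 -> (2,0)  ✗ repeats pair of k=3
  5 -> (2,1)
  6 -> (3,0)
  7 -> (3,1)
distinct pairs in image: 7 / 8 needed
  → (2,0) hit at k=3 and k=4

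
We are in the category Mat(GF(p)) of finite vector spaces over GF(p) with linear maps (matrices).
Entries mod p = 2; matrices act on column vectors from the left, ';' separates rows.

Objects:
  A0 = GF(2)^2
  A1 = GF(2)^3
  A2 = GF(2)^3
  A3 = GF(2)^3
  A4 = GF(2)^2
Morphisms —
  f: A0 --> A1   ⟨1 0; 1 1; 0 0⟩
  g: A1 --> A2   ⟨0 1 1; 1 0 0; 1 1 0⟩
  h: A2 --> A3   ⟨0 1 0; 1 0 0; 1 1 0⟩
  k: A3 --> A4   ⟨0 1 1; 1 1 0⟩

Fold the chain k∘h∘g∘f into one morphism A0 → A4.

Answer: ⟨1 0; 0 1⟩

Work:
  e0=⟨1,0⟩ f-->⟨1,1,0⟩ g-->⟨1,1,0⟩ h-->⟨1,1,0⟩ k-->⟨1,0⟩
  e1=⟨0,1⟩ f-->⟨0,1,0⟩ g-->⟨1,0,1⟩ h-->⟨0,1,1⟩ k-->⟨0,1⟩
composite: ⟨1 0; 0 1⟩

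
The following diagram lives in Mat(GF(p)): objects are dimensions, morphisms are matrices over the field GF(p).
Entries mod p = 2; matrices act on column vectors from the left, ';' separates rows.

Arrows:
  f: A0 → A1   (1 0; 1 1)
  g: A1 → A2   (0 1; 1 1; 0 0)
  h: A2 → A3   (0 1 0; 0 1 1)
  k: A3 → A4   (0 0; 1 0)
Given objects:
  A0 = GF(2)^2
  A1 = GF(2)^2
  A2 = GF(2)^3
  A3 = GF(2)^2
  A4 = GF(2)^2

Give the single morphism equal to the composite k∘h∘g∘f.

  e0=[1,0] f→[1,1] g→[1,0,0] h→[0,0] k→[0,0]
  e1=[0,1] f→[0,1] g→[1,1,0] h→[1,1] k→[0,1]
result: (0 0; 0 1)

Answer: (0 0; 0 1)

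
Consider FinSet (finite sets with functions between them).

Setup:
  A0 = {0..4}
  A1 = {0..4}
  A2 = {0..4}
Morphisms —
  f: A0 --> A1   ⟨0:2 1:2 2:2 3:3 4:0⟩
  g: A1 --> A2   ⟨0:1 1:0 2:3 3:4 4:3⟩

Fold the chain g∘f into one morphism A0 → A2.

  0 f-->2 g-->3
  1 f-->2 g-->3
  2 f-->2 g-->3
  3 f-->3 g-->4
  4 f-->0 g-->1
composite: ⟨0:3 1:3 2:3 3:4 4:1⟩

Answer: ⟨0:3 1:3 2:3 3:4 4:1⟩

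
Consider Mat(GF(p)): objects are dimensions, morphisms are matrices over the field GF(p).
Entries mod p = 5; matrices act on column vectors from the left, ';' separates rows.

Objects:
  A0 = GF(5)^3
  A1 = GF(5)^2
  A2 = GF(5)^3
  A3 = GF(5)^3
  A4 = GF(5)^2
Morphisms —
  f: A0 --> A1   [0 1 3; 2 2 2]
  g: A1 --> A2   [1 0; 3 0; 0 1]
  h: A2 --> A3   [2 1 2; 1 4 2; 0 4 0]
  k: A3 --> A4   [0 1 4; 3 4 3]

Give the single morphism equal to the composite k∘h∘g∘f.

  e0=(1,0,0) f-->(0,2) g-->(0,0,2) h-->(4,4,0) k-->(4,3)
  e1=(0,1,0) f-->(1,2) g-->(1,3,2) h-->(4,2,2) k-->(0,1)
  e2=(0,0,1) f-->(3,2) g-->(3,4,2) h-->(4,3,1) k-->(2,2)
⟦path⟧: [4 0 2; 3 1 2]

Answer: [4 0 2; 3 1 2]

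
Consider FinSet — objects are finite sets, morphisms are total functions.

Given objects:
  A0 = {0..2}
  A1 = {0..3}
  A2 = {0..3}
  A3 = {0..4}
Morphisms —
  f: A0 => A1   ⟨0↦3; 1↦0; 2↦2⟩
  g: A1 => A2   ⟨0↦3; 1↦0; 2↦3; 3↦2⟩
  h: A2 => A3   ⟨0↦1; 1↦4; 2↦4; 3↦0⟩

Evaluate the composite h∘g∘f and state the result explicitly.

Answer: ⟨0↦4; 1↦0; 2↦0⟩

Trace:
  0 f=>3 g=>2 h=>4
  1 f=>0 g=>3 h=>0
  2 f=>2 g=>3 h=>0
⟦path⟧: ⟨0↦4; 1↦0; 2↦0⟩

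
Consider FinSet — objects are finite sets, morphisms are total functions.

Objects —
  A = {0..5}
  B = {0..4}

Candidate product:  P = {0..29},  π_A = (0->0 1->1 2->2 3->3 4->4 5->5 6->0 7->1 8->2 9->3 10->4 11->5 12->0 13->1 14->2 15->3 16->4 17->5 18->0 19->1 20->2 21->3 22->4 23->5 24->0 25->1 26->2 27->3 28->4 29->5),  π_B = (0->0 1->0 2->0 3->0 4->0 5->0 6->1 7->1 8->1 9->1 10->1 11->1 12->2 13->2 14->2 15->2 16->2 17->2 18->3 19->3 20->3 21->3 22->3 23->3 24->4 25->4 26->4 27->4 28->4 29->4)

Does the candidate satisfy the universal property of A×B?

|A|·|B| = 6·5 = 30;  |P| = 30
Check the pairing map k ↦ (π_A(k), π_B(k)):
  0 -> (0,0)
  1 -> (1,0)
  2 -> (2,0)
  3 -> (3,0)
  4 -> (4,0)
  5 -> (5,0)
  6 -> (0,1)
  7 -> (1,1)
  8 -> (2,1)
  9 -> (3,1)
  10 -> (4,1)
  11 -> (5,1)
  12 -> (0,2)
  13 -> (1,2)
  14 -> (2,2)
  15 -> (3,2)
  16 -> (4,2)
  17 -> (5,2)
  18 -> (0,3)
  19 -> (1,3)
  20 -> (2,3)
  21 -> (3,3)
  22 -> (4,3)
  23 -> (5,3)
  24 -> (0,4)
  25 -> (1,4)
  26 -> (2,4)
  27 -> (3,4)
  28 -> (4,4)
  29 -> (5,4)
distinct pairs in image: 30 / 30 needed
  → bijection onto A×B; projections well-typed.

Answer: VALID PRODUCT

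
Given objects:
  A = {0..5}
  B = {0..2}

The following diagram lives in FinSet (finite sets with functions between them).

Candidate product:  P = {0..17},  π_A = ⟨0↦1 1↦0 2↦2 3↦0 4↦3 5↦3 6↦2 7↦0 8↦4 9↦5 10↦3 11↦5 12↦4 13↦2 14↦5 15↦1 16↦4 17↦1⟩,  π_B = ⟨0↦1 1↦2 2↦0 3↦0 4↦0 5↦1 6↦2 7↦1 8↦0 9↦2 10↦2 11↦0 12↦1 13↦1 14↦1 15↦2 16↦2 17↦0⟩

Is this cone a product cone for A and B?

Answer: VALID PRODUCT

Work:
|A|·|B| = 6·3 = 18;  |P| = 18
Check the pairing map k ↦ (π_A(k), π_B(k)):
  0 ↦ (1,1)
  1 ↦ (0,2)
  2 ↦ (2,0)
  3 ↦ (0,0)
  4 ↦ (3,0)
  5 ↦ (3,1)
  6 ↦ (2,2)
  7 ↦ (0,1)
  8 ↦ (4,0)
  9 ↦ (5,2)
  10 ↦ (3,2)
  11 ↦ (5,0)
  12 ↦ (4,1)
  13 ↦ (2,1)
  14 ↦ (5,1)
  15 ↦ (1,2)
  16 ↦ (4,2)
  17 ↦ (1,0)
distinct pairs in image: 18 / 18 needed
  → bijection onto A×B; projections well-typed.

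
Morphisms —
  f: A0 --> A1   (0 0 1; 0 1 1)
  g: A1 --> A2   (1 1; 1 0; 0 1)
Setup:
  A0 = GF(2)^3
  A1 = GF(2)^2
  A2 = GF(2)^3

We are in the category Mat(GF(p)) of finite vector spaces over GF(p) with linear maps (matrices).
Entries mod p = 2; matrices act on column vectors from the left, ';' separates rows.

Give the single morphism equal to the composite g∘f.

  e0=(1,0,0) f-->(0,0) g-->(0,0,0)
  e1=(0,1,0) f-->(0,1) g-->(1,0,1)
  e2=(0,0,1) f-->(1,1) g-->(0,1,1)
result: (0 1 0; 0 0 1; 0 1 1)

Answer: (0 1 0; 0 0 1; 0 1 1)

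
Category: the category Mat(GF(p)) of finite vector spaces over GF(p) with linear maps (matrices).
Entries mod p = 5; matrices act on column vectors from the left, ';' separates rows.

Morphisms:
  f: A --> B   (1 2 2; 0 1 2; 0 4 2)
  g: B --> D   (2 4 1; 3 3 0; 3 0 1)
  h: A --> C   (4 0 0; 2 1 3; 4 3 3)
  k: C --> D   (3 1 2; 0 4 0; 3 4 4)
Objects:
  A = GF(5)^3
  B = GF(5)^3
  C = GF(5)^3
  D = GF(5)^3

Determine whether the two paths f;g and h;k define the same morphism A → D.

Answer: DOES NOT COMMUTE

Work:
Path 1 = f;g:
  e0=⟨1,0,0⟩ f-->⟨1,0,0⟩ g-->⟨2,3,3⟩
  e1=⟨0,1,0⟩ f-->⟨2,1,4⟩ g-->⟨2,4,0⟩
  e2=⟨0,0,1⟩ f-->⟨2,2,2⟩ g-->⟨4,2,3⟩
  result₁ = (2 2 4; 3 4 2; 3 0 3)
Path 2 = h;k:
  e0=⟨1,0,0⟩ h-->⟨4,2,4⟩ k-->⟨2,3,1⟩
  e1=⟨0,1,0⟩ h-->⟨0,1,3⟩ k-->⟨2,4,1⟩
  e2=⟨0,0,1⟩ h-->⟨0,3,3⟩ k-->⟨4,2,4⟩
  result₂ = (2 2 4; 3 4 2; 1 1 4)
Equal? differ; not commutative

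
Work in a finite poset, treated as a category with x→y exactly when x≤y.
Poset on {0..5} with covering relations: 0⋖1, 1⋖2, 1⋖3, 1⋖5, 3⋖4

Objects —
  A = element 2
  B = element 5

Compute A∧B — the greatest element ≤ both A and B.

Answer: A∧B = 1

Trace:
Common predecessors of 2,5: {0,1}
  0 ≤ 1
  1 ≤ 1
glb = 1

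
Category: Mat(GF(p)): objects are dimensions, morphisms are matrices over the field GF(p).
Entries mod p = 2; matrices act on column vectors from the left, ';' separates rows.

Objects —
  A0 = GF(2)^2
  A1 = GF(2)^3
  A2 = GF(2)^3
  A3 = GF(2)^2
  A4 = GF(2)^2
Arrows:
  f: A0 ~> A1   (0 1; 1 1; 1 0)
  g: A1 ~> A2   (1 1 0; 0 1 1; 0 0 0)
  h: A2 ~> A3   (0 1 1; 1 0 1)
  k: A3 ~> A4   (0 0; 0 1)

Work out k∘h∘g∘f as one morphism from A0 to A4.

Answer: (0 0; 1 0)

Derivation:
  e0=(1,0) f~>(0,1,1) g~>(1,0,0) h~>(0,1) k~>(0,1)
  e1=(0,1) f~>(1,1,0) g~>(0,1,0) h~>(1,0) k~>(0,0)
result: (0 0; 1 0)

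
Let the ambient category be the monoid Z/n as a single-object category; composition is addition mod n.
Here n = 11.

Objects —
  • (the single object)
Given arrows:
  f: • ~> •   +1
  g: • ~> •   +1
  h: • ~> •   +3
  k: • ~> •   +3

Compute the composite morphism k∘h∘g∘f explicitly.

  0 +1≡1 +1≡2 +3≡5 +3≡8  (mod 11)
composite: +8

Answer: +8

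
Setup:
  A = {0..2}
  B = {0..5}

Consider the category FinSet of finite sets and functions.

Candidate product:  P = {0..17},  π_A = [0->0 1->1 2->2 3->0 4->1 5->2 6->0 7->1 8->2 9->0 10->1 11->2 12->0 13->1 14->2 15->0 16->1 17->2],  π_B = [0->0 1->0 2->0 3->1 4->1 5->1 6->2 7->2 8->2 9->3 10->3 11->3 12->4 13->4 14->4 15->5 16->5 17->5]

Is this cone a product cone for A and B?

Answer: VALID PRODUCT

Trace:
|A|·|B| = 3·6 = 18;  |P| = 18
Check the pairing map k ↦ (π_A(k), π_B(k)):
  0 -> (0,0)
  1 -> (1,0)
  2 -> (2,0)
  3 -> (0,1)
  4 -> (1,1)
  5 -> (2,1)
  6 -> (0,2)
  7 -> (1,2)
  8 -> (2,2)
  9 -> (0,3)
  10 -> (1,3)
  11 -> (2,3)
  12 -> (0,4)
  13 -> (1,4)
  14 -> (2,4)
  15 -> (0,5)
  16 -> (1,5)
  17 -> (2,5)
distinct pairs in image: 18 / 18 needed
  → bijection onto A×B; projections well-typed.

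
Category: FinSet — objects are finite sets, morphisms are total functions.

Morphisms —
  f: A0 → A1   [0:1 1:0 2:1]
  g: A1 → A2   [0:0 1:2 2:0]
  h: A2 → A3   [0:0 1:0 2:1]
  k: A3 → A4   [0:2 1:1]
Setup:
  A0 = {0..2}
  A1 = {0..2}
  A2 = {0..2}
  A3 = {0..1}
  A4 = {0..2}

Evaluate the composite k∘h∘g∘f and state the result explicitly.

Answer: [0:1 1:2 2:1]

Derivation:
  0 f→1 g→2 h→1 k→1
  1 f→0 g→0 h→0 k→2
  2 f→1 g→2 h→1 k→1
result: [0:1 1:2 2:1]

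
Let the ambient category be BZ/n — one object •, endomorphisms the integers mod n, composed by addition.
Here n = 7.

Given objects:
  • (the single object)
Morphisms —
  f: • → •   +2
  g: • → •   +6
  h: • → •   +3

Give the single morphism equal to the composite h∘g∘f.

Answer: +4

Derivation:
  0 +2≡2 +6≡1 +3≡4  (mod 7)
⟦path⟧: +4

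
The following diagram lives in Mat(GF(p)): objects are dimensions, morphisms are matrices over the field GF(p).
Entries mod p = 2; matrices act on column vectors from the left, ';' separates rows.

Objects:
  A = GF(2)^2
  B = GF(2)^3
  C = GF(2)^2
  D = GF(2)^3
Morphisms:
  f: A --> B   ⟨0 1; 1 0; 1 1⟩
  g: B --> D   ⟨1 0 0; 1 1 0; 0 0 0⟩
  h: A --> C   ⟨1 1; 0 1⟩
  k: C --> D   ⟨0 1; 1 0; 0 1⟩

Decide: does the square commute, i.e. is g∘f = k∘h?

Along f;g (path 1):
  e0=⟨1,0⟩ f-->⟨0,1,1⟩ g-->⟨0,1,0⟩
  e1=⟨0,1⟩ f-->⟨1,0,1⟩ g-->⟨1,1,0⟩
  ⟦path⟧₁ = ⟨0 1; 1 1; 0 0⟩
Along h;k (path 2):
  e0=⟨1,0⟩ h-->⟨1,0⟩ k-->⟨0,1,0⟩
  e1=⟨0,1⟩ h-->⟨1,1⟩ k-->⟨1,1,1⟩
  ⟦path⟧₂ = ⟨0 1; 1 1; 0 1⟩
Equal? NO — does not commute

Answer: DOES NOT COMMUTE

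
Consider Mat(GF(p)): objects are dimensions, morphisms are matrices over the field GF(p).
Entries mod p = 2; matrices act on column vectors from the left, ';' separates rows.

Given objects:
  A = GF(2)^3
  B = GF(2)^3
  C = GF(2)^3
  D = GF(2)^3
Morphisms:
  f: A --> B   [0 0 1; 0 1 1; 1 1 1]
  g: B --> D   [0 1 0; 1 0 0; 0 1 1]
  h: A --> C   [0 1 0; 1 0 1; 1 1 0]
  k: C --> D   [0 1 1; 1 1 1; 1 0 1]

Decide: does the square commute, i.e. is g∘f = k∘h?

Answer: COMMUTES

Work:
1) trace f;g:
  e0=(1,0,0) f-->(0,0,1) g-->(0,0,1)
  e1=(0,1,0) f-->(0,1,1) g-->(1,0,0)
  e2=(0,0,1) f-->(1,1,1) g-->(1,1,0)
  ⟦path⟧₁ = [0 1 1; 0 0 1; 1 0 0]
2) trace h;k:
  e0=(1,0,0) h-->(0,1,1) k-->(0,0,1)
  e1=(0,1,0) h-->(1,0,1) k-->(1,0,0)
  e2=(0,0,1) h-->(0,1,0) k-->(1,1,0)
  ⟦path⟧₂ = [0 1 1; 0 0 1; 1 0 0]
Equal? equal; square commutes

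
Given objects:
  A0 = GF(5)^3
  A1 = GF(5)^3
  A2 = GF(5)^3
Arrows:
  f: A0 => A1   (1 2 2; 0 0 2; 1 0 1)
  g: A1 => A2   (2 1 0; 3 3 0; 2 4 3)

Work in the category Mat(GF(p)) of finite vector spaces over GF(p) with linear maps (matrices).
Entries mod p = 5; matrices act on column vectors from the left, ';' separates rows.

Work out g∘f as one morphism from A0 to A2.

Answer: (2 4 1; 3 1 2; 0 4 0)

Trace:
  e0=(1,0,0) f=>(1,0,1) g=>(2,3,0)
  e1=(0,1,0) f=>(2,0,0) g=>(4,1,4)
  e2=(0,0,1) f=>(2,2,1) g=>(1,2,0)
⟦path⟧: (2 4 1; 3 1 2; 0 4 0)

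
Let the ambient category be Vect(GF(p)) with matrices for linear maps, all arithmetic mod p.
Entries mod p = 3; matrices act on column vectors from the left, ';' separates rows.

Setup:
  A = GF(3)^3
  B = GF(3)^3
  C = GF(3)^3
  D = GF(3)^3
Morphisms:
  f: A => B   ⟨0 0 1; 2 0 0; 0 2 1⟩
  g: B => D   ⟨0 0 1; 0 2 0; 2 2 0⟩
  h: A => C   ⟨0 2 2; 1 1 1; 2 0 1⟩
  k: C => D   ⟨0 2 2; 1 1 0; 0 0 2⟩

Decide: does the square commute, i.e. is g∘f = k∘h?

Path 1 = f;g:
  e0=(1,0,0) f=>(0,2,0) g=>(0,1,1)
  e1=(0,1,0) f=>(0,0,2) g=>(2,0,0)
  e2=(0,0,1) f=>(1,0,1) g=>(1,0,2)
  result₁ = ⟨0 2 1; 1 0 0; 1 0 2⟩
Path 2 = h;k:
  e0=(1,0,0) h=>(0,1,2) k=>(0,1,1)
  e1=(0,1,0) h=>(2,1,0) k=>(2,0,0)
  e2=(0,0,1) h=>(2,1,1) k=>(1,0,2)
  result₂ = ⟨0 2 1; 1 0 0; 1 0 2⟩
Equal? same morphism ✓

Answer: COMMUTES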